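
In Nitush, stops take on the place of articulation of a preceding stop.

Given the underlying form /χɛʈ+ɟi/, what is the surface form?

/ɟ/ is a voiced palatal stop. The preceding trigger /ʈ/ is retroflex, so /ɟ/ must become retroflex as well.
The voiced retroflex stop is [ɖ], so /ɟ/ → [ɖ].

[χɛʈɖi]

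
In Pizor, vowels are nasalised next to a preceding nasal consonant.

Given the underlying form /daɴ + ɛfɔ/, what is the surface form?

/ɛ/ sits next to the nasal /ɴ/ and is therefore nasalised to [ɛ̃].

[daɴɛ̃fɔ]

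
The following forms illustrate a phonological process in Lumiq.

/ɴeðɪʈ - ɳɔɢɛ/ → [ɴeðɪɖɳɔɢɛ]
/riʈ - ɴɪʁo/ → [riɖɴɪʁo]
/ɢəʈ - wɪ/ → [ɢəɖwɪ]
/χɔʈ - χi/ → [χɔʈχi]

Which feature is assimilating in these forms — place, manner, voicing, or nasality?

Comparing underlying and surface forms, /ʈ/ → [ɖ] is the alternation; the neighbouring /ɳ/ is constant.
The change voiceless → voiced matches the voicing of the following /ɳ/, identifying this as voicing assimilation.
The other alternating forms pattern the same way: /ʈ/ → [ɖ] before /ɴ/ (voiceless → voiced, matching voiced); /ʈ/ → [ɖ] before /w/ (voiceless → voiced, matching voiced) — only voicing changes, and always toward the following segment.
No alternation appears in [χɔʈχi]: there the adjacent consonants already agree in voicing (/ʈ/ and /χ/ are both voiceless), so this form is consistent with the same rule.

voicing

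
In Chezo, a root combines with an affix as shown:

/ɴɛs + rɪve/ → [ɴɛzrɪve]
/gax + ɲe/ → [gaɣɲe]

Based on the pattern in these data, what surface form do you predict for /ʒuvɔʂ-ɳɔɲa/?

[ʒuvɔʐɳɔɲa]

The data show regressive voicing assimilation: /s/ → [z] before /r/; /x/ → [ɣ] before /ɲ/. In each pair only voicing changes, matching the following consonant, while place and manner stay constant.
/ʂ/ is a voiceless retroflex fricative. The following trigger /ɳ/ is voiced, so /ʂ/ must become voiced as well.
A voiced retroflex fricative is [ʐ], so the surface segment is [ʐ].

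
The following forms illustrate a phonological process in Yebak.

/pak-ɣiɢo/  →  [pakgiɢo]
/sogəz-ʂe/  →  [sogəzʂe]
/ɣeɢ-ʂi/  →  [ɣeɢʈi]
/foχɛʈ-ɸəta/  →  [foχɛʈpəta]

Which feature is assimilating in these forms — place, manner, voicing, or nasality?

Underlying /ɣ/ is realised as [g] next to /k/; /k/ itself does not change.
The change fricative → stop matches the manner of the preceding /k/, identifying this as manner assimilation.
The same holds elsewhere in the data: /ʂ/ → [ʈ] after /ɢ/ (fricative → stop, matching a stop); /ɸ/ → [p] after /ʈ/ (fricative → stop, matching a stop) — only manner changes, and always toward the preceding segment.
Nothing changes in [sogəzʂe]: there the adjacent consonants already agree in manner (/ʂ/ and /z/ are both fricatives), so this form is consistent with the same rule.

manner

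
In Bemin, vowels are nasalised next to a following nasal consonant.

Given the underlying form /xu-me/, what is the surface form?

[xũme]

/u/ sits next to the nasal /m/ and is therefore nasalised to [ũ].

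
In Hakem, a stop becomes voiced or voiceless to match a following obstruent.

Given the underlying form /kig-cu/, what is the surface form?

The rule targets /g/ (voiced velar stop), which sits before the trigger /c/ (voiceless).
The voiceless velar stop is [k], so /g/ → [k].

[kikcu]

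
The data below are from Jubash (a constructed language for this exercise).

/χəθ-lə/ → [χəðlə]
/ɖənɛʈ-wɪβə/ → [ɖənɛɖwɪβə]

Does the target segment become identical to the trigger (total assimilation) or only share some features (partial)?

partial assimilation

The segment that alternates is /θ/, which surfaces as [ð] when adjacent to /l/.
/θ/ is voiceless while /l/ is voiced; the output [ð] is voiced, matching the trigger — so the feature that spreads is voicing.
Place and manner are unchanged, so the assimilation is partial, not total.
The other alternating form patterns the same way: /ʈ/ → [ɖ] before /w/ (voiceless → voiced, matching voiced) — only voicing changes, and always toward the following segment.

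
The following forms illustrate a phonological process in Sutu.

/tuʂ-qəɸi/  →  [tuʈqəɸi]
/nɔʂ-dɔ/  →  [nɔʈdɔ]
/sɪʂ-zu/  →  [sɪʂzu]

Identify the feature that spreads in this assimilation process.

manner

The segment that alternates is /ʂ/, which surfaces as [ʈ] when adjacent to /q/.
The change fricative → stop matches the manner of the following /q/, identifying this as manner assimilation.
The same holds elsewhere in the data: /ʂ/ → [ʈ] before /d/ (fricative → stop, matching a stop) — only manner changes, and always toward the following segment.
No alternation appears in [sɪʂzu]: there the adjacent consonants already agree in manner (/ʂ/ and /z/ are both fricatives), so this form is consistent with the same rule.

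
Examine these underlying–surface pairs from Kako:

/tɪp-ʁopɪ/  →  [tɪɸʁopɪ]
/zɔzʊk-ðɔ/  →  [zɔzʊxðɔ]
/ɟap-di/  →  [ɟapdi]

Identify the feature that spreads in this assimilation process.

Underlying /p/ is realised as [ɸ] next to /ʁ/; /ʁ/ itself does not change.
The change stop → fricative matches the manner of the following /ʁ/, identifying this as manner assimilation.
Checking the remaining alternation: /k/ → [x] before /ð/ (stop → fricative, matching a fricative) — only manner changes, and always toward the following segment.
Nothing changes in [ɟapdi]: there the adjacent consonants already agree in manner (/p/ and /d/ are both stops), so this form is consistent with the same rule.

manner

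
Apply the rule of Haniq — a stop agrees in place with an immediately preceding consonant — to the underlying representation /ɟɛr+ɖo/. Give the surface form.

/ɖ/ is a voiced retroflex stop. The preceding trigger /r/ is alveolar, so /ɖ/ must become alveolar as well.
Changing only its place to alveolar gives [d] — the voiced alveolar stop.

[ɟɛrdo]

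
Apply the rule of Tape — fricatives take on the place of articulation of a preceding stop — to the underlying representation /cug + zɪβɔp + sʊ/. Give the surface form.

/z/ is a voiced alveolar fricative. The preceding trigger /g/ is velar, so /z/ must become velar as well.
A voiced velar fricative is [ɣ], so the surface segment is [ɣ].
The same rule applies at the second boundary: /s/ → [ɸ] next to /p/.

[cugɣɪβɔpɸʊ]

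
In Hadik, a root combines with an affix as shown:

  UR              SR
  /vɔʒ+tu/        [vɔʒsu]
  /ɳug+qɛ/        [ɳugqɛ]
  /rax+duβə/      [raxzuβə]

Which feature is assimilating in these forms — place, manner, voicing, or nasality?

Comparing underlying and surface forms, /t/ → [s] is the alternation; the neighbouring /ʒ/ is constant.
/t/ is a stop while /ʒ/ is a fricative; the output [s] is a fricative, matching the trigger — so the feature that spreads is manner.
The other alternating form patterns the same way: /d/ → [z] after /x/ (stop → fricative, matching a fricative) — only manner changes, and always toward the preceding segment.
Nothing changes in [ɳugqɛ]: there the adjacent consonants already agree in manner (/q/ and /g/ are both stops), so this form is consistent with the same rule.

manner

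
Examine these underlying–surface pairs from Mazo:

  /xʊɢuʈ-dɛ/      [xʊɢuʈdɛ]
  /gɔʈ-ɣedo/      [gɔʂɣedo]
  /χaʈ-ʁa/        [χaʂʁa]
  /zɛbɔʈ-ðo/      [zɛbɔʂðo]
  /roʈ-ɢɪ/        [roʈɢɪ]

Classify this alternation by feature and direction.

regressive manner assimilation

The segment that alternates is /ʈ/, which surfaces as [ʂ] when adjacent to /ɣ/.
The change stop → fricative matches the manner of the following /ɣ/, identifying this as manner assimilation.
Place and voice are unchanged, so the assimilation is partial, not total.
The same holds elsewhere in the data: /ʈ/ → [ʂ] before /ʁ/ (stop → fricative, matching a fricative); /ʈ/ → [ʂ] before /ð/ (stop → fricative, matching a fricative) — only manner changes, and always toward the following segment.
No alternation appears in [xʊɢuʈdɛ], [roʈɢɪ]: there the adjacent consonants already agree in manner (/ʈ/ and /d/ are both stops; /ʈ/ and /ɢ/ are both stops), so these forms are consistent with the same rule.
The trigger is the following segment, so the direction is regressive (anticipatory).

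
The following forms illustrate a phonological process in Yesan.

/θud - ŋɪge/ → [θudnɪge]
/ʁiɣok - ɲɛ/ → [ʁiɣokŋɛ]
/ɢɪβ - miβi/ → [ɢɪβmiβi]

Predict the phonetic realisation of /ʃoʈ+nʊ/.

[ʃoʈɳʊ]

The data show progressive place assimilation: /ŋ/ → [n] after /d/; /ɲ/ → [ŋ] after /k/. In each pair only place changes, matching the preceding consonant, while manner and voice stay constant.
Nothing changes in [ɢɪβmiβi]: there the adjacent consonants already agree in place (/m/ and /β/ are both bilabial), so this form is consistent with the same rule.
The rule targets /n/ (voiced alveolar nasal), which sits after the trigger /ʈ/ (retroflex).
Changing only its place to retroflex gives [ɳ] — the voiced retroflex nasal.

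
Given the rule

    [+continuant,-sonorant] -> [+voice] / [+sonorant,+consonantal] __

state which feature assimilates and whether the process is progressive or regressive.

The structural change is [+voice], and the conditioning segment [+sonorant,+consonantal] (a sonorant consonant) is itself voiced, so the target comes to share the voicing of its neighbour — voicing assimilation.
Since the environment is written before the underscore, the trigger precedes the target; the direction is progressive.

progressive voicing assimilation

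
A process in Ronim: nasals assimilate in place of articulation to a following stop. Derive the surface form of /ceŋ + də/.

[cendə]

The rule targets /ŋ/ (voiced velar nasal), which sits before the trigger /d/ (alveolar).
Changing only its place to alveolar gives [n] — the voiced alveolar nasal.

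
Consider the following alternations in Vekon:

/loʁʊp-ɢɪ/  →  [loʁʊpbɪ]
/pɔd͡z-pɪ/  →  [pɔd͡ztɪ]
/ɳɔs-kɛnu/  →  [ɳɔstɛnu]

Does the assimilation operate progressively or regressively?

Underlying /ɢ/ is realised as [b] next to /p/; /p/ itself does not change.
/ɢ/ is uvular while /p/ is bilabial; the output [b] is bilabial, matching the trigger — so the feature that spreads is place.
Checking the remaining alternations: /p/ → [t] after /d͡z/ (bilabial → alveolar, matching alveolar); /k/ → [t] after /s/ (velar → alveolar, matching alveolar) — only place changes, and always toward the preceding segment.
Since the segment that changes follows the conditioning segment, the assimilation is progressive.

progressive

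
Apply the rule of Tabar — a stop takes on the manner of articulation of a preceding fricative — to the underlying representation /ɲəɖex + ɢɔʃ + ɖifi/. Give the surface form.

/ɢ/ is a voiced uvular stop. The preceding trigger /x/ is a fricative, so /ɢ/ must become a fricative as well.
Changing only its manner to fricative gives [ʁ] — the voiced uvular fricative.
At the second juncture, /ɖ/ likewise becomes [ʐ] adjacent to /ʃ/.

[ɲəɖexʁɔʃʐifi]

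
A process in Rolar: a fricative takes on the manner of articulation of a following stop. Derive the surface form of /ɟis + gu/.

/s/ is a voiceless alveolar fricative. The following trigger /g/ is a stop, so /s/ must become a stop as well.
A voiceless alveolar stop is [t], so the surface segment is [t].

[ɟitgu]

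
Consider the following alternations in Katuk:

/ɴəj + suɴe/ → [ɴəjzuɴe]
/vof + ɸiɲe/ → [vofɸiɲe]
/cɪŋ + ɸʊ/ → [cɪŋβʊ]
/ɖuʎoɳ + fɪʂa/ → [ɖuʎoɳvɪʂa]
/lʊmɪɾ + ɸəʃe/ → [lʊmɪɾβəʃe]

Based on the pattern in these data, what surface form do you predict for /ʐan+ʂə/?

The data show progressive voicing assimilation: /s/ → [z] after /j/; /ɸ/ → [β] after /ŋ/; /f/ → [v] after /ɳ/; /ɸ/ → [β] after /ɾ/. In each pair only voicing changes, matching the preceding consonant, while place and manner stay constant.
Nothing changes in [vofɸiɲe]: there the adjacent consonants already agree in voicing (/ɸ/ and /f/ are both voiceless), so this form is consistent with the same rule.
The rule targets /ʂ/ (voiceless retroflex fricative), which sits after the trigger /n/ (voiced).
Changing only its voicing to voiced gives [ʐ] — the voiced retroflex fricative.

[ʐanʐə]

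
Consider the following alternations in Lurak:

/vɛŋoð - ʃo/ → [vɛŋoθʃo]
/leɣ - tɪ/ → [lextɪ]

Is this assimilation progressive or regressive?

The segment that alternates is /ð/, which surfaces as [θ] when adjacent to /ʃ/.
The change voiced → voiceless matches the voicing of the following /ʃ/, identifying this as voicing assimilation.
Checking the remaining alternation: /ɣ/ → [x] before /t/ (voiced → voiceless, matching voiceless) — only voicing changes, and always toward the following segment.
The trigger is the following segment, so the direction is regressive (anticipatory).

regressive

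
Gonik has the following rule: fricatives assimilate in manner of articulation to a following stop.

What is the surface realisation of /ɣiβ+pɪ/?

[ɣibpɪ]

/β/ is a voiced bilabial fricative. The following trigger /p/ is a stop, so /β/ must become a stop as well.
A voiced bilabial stop is [b], so the surface segment is [b].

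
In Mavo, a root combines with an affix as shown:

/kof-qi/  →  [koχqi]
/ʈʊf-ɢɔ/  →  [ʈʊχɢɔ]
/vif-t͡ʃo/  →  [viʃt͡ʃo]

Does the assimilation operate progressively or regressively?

Comparing underlying and surface forms, /f/ → [χ] is the alternation; the neighbouring /q/ is constant.
The change labiodental → uvular matches the place of the following /q/, identifying this as place assimilation.
The other alternating forms pattern the same way: /f/ → [χ] before /ɢ/ (labiodental → uvular, matching uvular); /f/ → [ʃ] before /t͡ʃ/ (labiodental → postalveolar, matching postalveolar) — only place changes, and always toward the following segment.
The trigger is the following segment, so the direction is regressive (anticipatory).

regressive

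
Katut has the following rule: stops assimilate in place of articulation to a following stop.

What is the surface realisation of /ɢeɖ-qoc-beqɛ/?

/ɖ/ is a voiced retroflex stop. The following trigger /q/ is uvular, so /ɖ/ must become uvular as well.
A voiced uvular stop is [ɢ], so the surface segment is [ɢ].
The same rule applies at the second boundary: /c/ → [p] next to /b/.

[ɢeɢqopbeqɛ]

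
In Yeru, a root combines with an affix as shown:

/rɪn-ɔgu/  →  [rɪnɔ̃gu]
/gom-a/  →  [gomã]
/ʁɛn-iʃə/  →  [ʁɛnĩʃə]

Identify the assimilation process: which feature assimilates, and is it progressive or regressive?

The vowel /ɔ/ surfaces as nasalised [ɔ̃] next to the preceding nasal /n/ — it has acquired the [+nasal] feature of its neighbour.
The other forms show the same pattern: /a/ → [ã] after /m/; /i/ → [ĩ] after /n/ — each time a vowel is nasalised next to a preceding nasal.
Because the conditioning nasal is to the left of the vowel that changes, the process is progressive (perseverative).

progressive nasality assimilation (vowel nasalisation)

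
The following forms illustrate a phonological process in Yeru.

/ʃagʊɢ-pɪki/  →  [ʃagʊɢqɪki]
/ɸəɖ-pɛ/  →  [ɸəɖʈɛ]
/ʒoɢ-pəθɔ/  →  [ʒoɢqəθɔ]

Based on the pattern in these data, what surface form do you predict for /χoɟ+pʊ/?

The data show progressive place assimilation: /p/ → [q] after /ɢ/; /p/ → [ʈ] after /ɖ/. In each pair only place changes, matching the preceding consonant, while manner and voice stay constant.
The rule targets /p/ (voiceless bilabial stop), which sits after the trigger /ɟ/ (palatal).
The voiceless palatal stop is [c], so /p/ → [c].

[χoɟcʊ]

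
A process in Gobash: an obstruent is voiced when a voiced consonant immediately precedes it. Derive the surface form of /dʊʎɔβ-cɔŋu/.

[dʊʎɔβɟɔŋu]

The rule targets /c/ (voiceless palatal stop), which sits after the trigger /β/ (voiced).
Changing only its voicing to voiced gives [ɟ] — the voiced palatal stop.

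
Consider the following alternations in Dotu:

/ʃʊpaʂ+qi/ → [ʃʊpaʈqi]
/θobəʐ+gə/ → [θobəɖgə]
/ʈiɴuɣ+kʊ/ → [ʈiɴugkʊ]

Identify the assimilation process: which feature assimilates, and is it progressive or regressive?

The segment that alternates is /ʂ/, which surfaces as [ʈ] when adjacent to /q/.
The change fricative → stop matches the manner of the following /q/, identifying this as manner assimilation.
Place and voice are unchanged, so the assimilation is partial, not total.
Checking the remaining alternations: /ʐ/ → [ɖ] before /g/ (fricative → stop, matching a stop); /ɣ/ → [g] before /k/ (fricative → stop, matching a stop) — only manner changes, and always toward the following segment.
Since the segment that changes precedes the conditioning segment, the assimilation is regressive.

regressive manner assimilation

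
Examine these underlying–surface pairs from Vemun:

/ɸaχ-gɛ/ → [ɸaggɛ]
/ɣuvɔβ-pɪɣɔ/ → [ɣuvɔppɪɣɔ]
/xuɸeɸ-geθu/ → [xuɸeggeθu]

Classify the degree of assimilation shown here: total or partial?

total assimilation

The segment that alternates is /χ/, which surfaces as [g] when adjacent to /g/.
The output [g] is identical to the trigger /g/ — every feature (place, manner, voicing) has been copied — so this is total assimilation.
The other forms behave the same way: /β/ → [p] before /p/; /ɸ/ → [g] before /g/ — in each case the output is a copy of the following consonant.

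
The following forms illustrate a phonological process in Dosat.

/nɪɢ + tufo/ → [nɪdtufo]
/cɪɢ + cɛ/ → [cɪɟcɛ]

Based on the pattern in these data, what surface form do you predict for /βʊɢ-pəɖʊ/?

The data show regressive place assimilation: /ɢ/ → [d] before /t/; /ɢ/ → [ɟ] before /c/. In each pair only place changes, matching the following consonant, while manner and voice stay constant.
/ɢ/ is a voiced uvular stop. The following trigger /p/ is bilabial, so /ɢ/ must become bilabial as well.
Changing only its place to bilabial gives [b] — the voiced bilabial stop.

[βʊbpəɖʊ]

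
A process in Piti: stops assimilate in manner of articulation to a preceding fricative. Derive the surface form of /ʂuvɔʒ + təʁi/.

[ʂuvɔʒsəʁi]

The rule targets /t/ (voiceless alveolar stop), which sits after the trigger /ʒ/ (fricative).
A voiceless alveolar fricative is [s], so the surface segment is [s].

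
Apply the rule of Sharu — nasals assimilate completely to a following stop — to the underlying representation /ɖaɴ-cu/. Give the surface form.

[ɖaccu]

/ɴ/ is the segment targeted by the rule; it sits immediately before /c/, so it assimilates completely and surfaces as [c].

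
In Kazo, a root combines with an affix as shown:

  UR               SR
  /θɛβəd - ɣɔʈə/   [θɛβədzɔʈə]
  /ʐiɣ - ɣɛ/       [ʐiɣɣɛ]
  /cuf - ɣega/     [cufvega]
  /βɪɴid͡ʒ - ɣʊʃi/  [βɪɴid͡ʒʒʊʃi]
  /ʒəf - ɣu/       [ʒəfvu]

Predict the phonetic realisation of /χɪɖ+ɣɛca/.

[χɪɖʐɛca]

The data show progressive place assimilation: /ɣ/ → [z] after /d/; /ɣ/ → [v] after /f/; /ɣ/ → [ʒ] after /d͡ʒ/. In each pair only place changes, matching the preceding consonant, while manner and voice stay constant.
Nothing changes in [ʐiɣɣɛ]: there the adjacent consonants already agree in place (/ɣ/ and /ɣ/ are both velar), so this form is consistent with the same rule.
/ɣ/ is a voiced velar fricative. The preceding trigger /ɖ/ is retroflex, so /ɣ/ must become retroflex as well.
A voiced retroflex fricative is [ʐ], so the surface segment is [ʐ].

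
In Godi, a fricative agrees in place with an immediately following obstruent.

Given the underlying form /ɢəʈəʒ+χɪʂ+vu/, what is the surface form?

[ɢəʈəʁχɪfvu]

The rule targets /ʒ/ (voiced postalveolar fricative), which sits before the trigger /χ/ (uvular).
A voiced uvular fricative is [ʁ], so the surface segment is [ʁ].
At the second juncture, /ʂ/ likewise becomes [f] adjacent to /v/.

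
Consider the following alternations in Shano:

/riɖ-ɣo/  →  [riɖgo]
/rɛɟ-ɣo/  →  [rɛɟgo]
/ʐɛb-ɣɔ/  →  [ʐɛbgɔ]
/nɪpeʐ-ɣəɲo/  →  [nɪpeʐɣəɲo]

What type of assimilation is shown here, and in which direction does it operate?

progressive manner assimilation

Comparing underlying and surface forms, /ɣ/ → [g] is the alternation; the neighbouring /ɖ/ is constant.
/ɣ/ is a fricative while /ɖ/ is a stop; the output [g] is a stop, matching the trigger — so the feature that spreads is manner.
Place and voice are unchanged, so the assimilation is partial, not total.
The same holds elsewhere in the data: /ɣ/ → [g] after /ɟ/ (fricative → stop, matching a stop); /ɣ/ → [g] after /b/ (fricative → stop, matching a stop) — only manner changes, and always toward the preceding segment.
Nothing changes in [nɪpeʐɣəɲo]: there the adjacent consonants already agree in manner (/ɣ/ and /ʐ/ are both fricatives), so this form is consistent with the same rule.
Since the segment that changes follows the conditioning segment, the assimilation is progressive.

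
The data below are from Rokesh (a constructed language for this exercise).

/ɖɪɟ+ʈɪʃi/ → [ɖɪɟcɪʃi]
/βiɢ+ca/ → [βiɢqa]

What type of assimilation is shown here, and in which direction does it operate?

progressive place assimilation

Comparing underlying and surface forms, /ʈ/ → [c] is the alternation; the neighbouring /ɟ/ is constant.
/ʈ/ is retroflex while /ɟ/ is palatal; the output [c] is palatal, matching the trigger — so the feature that spreads is place.
Manner and voice are unchanged, so the assimilation is partial, not total.
The same holds elsewhere in the data: /c/ → [q] after /ɢ/ (palatal → uvular, matching uvular) — only place changes, and always toward the preceding segment.
The trigger is the preceding segment, so the direction is progressive (perseverative).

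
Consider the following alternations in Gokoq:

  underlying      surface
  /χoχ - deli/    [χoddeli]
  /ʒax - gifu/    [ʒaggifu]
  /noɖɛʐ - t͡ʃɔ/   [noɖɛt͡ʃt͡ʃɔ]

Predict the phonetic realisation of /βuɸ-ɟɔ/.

The data show regressive total assimilation (/χ/ → [d] before /d/; /x/ → [g] before /g/; /ʐ/ → [t͡ʃ] before /t͡ʃ/): in every case the target segment becomes identical to its following neighbour, copying more than a single feature.
/ɸ/ is the segment targeted by the rule; it sits immediately before /ɟ/, so it assimilates completely and surfaces as [ɟ].

[βuɟɟɔ]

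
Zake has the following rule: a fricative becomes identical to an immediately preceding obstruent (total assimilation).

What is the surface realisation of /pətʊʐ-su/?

[pətʊʐʐu]

/s/ is the segment targeted by the rule; it sits immediately after /ʐ/, so it assimilates completely and surfaces as [ʐ].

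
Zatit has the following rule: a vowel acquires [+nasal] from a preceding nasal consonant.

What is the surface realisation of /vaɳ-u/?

The vowel /u/ is adjacent to the preceding nasal /ɳ/, so it acquires [+nasal] and surfaces as [ũ].

[vaɳũ]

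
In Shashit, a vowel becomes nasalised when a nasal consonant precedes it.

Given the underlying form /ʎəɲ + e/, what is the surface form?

[ʎəɲẽ]

The vowel /e/ is adjacent to the preceding nasal /ɲ/, so it acquires [+nasal] and surfaces as [ẽ].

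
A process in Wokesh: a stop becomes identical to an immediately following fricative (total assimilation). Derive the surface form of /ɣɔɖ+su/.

[ɣɔssu]

/ɖ/ is the segment targeted by the rule; it sits immediately before /s/, so it assimilates completely and surfaces as [s].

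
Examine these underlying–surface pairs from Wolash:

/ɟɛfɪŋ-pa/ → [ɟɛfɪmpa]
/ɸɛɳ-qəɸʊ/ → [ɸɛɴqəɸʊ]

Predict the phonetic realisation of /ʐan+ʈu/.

[ʐaɳʈu]

The data show regressive place assimilation: /ŋ/ → [m] before /p/; /ɳ/ → [ɴ] before /q/. In each pair only place changes, matching the following consonant, while manner and voice stay constant.
The rule targets /n/ (voiced alveolar nasal), which sits before the trigger /ʈ/ (retroflex).
The voiced retroflex nasal is [ɳ], so /n/ → [ɳ].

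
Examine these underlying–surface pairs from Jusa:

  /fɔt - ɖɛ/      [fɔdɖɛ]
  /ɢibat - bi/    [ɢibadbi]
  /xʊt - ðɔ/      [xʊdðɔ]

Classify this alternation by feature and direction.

Comparing underlying and surface forms, /t/ → [d] is the alternation; the neighbouring /ɖ/ is constant.
/t/ is voiceless while /ɖ/ is voiced; the output [d] is voiced, matching the trigger — so the feature that spreads is voicing.
Place and manner are unchanged, so the assimilation is partial, not total.
The same holds elsewhere in the data: /t/ → [d] before /b/ (voiceless → voiced, matching voiced); /t/ → [d] before /ð/ (voiceless → voiced, matching voiced) — only voicing changes, and always toward the following segment.
The trigger is the following segment, so the direction is regressive (anticipatory).

regressive voicing assimilation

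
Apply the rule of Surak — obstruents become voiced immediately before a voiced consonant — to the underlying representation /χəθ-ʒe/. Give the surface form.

[χəðʒe]

/θ/ is a voiceless dental fricative. The following trigger /ʒ/ is voiced, so /θ/ must become voiced as well.
Changing only its voicing to voiced gives [ð] — the voiced dental fricative.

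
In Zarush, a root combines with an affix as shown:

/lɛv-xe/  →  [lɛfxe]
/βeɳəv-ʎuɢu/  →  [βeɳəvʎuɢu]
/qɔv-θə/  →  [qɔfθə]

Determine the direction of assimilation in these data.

regressive

Underlying /v/ is realised as [f] next to /x/; /x/ itself does not change.
/v/ is voiced while /x/ is voiceless; the output [f] is voiceless, matching the trigger — so the feature that spreads is voicing.
The other alternating form patterns the same way: /v/ → [f] before /θ/ (voiced → voiceless, matching voiceless) — only voicing changes, and always toward the following segment.
No alternation appears in [βeɳəvʎuɢu]: there the adjacent consonants already agree in voicing (/v/ and /ʎ/ are both voiced), so this form is consistent with the same rule.
The trigger is the following segment, so the direction is regressive (anticipatory).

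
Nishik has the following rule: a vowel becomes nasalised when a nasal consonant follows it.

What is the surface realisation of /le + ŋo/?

[lẽŋo]

The vowel /e/ is adjacent to the following nasal /ŋ/, so it acquires [+nasal] and surfaces as [ẽ].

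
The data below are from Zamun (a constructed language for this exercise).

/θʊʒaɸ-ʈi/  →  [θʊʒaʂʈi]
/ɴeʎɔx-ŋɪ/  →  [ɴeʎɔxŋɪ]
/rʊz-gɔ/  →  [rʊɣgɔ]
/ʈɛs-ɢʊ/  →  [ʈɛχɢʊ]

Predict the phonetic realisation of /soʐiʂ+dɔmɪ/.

The data show regressive place assimilation: /ɸ/ → [ʂ] before /ʈ/; /z/ → [ɣ] before /g/; /s/ → [χ] before /ɢ/. In each pair only place changes, matching the following consonant, while manner and voice stay constant.
No alternation appears in [ɴeʎɔxŋɪ]: there the adjacent consonants already agree in place (/x/ and /ŋ/ are both velar), so this form is consistent with the same rule.
The rule targets /ʂ/ (voiceless retroflex fricative), which sits before the trigger /d/ (alveolar).
Changing only its place to alveolar gives [s] — the voiceless alveolar fricative.

[soʐisdɔmɪ]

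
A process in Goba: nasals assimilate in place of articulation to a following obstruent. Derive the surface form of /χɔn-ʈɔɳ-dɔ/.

The rule targets /n/ (voiced alveolar nasal), which sits before the trigger /ʈ/ (retroflex).
Changing only its place to retroflex gives [ɳ] — the voiced retroflex nasal.
At the second juncture, /ɳ/ likewise becomes [n] adjacent to /d/.

[χɔɳʈɔndɔ]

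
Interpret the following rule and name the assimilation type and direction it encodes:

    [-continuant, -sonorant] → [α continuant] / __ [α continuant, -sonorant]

The shared variable α links the value of [continuant] on the target to that of the neighbouring obstruent. [continuant] distinguishes stops from fricatives — a manner-of-articulation feature — so this is manner assimilation.
The conditioning segment sits to the right of the focus bar, meaning the trigger follows the segment that changes — regressive assimilation.

regressive manner assimilation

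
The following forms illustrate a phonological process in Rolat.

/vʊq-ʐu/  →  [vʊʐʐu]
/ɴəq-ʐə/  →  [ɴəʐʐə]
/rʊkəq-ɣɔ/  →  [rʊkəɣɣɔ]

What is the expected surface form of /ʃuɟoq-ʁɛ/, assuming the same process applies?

[ʃuɟoʁʁɛ]

The data show regressive total assimilation (/q/ → [ʐ] before /ʐ/; /q/ → [ɣ] before /ɣ/): in every case the target segment becomes identical to its following neighbour, copying more than a single feature.
/q/ is the segment targeted by the rule; it sits immediately before /ʁ/, so it assimilates completely and surfaces as [ʁ].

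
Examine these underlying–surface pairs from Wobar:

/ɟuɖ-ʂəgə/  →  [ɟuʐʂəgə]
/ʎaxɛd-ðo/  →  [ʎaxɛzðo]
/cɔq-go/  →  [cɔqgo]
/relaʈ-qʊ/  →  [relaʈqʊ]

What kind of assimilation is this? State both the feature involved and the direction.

regressive manner assimilation

The segment that alternates is /ɖ/, which surfaces as [ʐ] when adjacent to /ʂ/.
/ɖ/ is a stop while /ʂ/ is a fricative; the output [ʐ] is a fricative, matching the trigger — so the feature that spreads is manner.
Place and voice are unchanged, so the assimilation is partial, not total.
Checking the remaining alternation: /d/ → [z] before /ð/ (stop → fricative, matching a fricative) — only manner changes, and always toward the following segment.
Nothing changes in [cɔqgo], [relaʈqʊ]: there the adjacent consonants already agree in manner (/q/ and /g/ are both stops; /ʈ/ and /q/ are both stops), so these forms are consistent with the same rule.
Since the segment that changes precedes the conditioning segment, the assimilation is regressive.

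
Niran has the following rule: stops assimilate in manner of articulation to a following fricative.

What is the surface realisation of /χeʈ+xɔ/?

[χeʂxɔ]

/ʈ/ is a voiceless retroflex stop. The following trigger /x/ is a fricative, so /ʈ/ must become a fricative as well.
A voiceless retroflex fricative is [ʂ], so the surface segment is [ʂ].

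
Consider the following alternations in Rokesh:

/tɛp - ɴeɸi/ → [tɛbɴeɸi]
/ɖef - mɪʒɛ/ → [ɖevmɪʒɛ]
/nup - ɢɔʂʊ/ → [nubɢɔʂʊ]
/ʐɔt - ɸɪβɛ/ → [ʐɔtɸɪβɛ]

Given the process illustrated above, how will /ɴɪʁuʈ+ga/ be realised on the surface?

[ɴɪʁuɖga]

The data show regressive voicing assimilation: /p/ → [b] before /ɴ/; /f/ → [v] before /m/; /p/ → [b] before /ɢ/. In each pair only voicing changes, matching the following consonant, while place and manner stay constant.
Nothing changes in [ʐɔtɸɪβɛ]: there the adjacent consonants already agree in voicing (/t/ and /ɸ/ are both voiceless), so this form is consistent with the same rule.
The rule targets /ʈ/ (voiceless retroflex stop), which sits before the trigger /g/ (voiced).
Changing only its voicing to voiced gives [ɖ] — the voiced retroflex stop.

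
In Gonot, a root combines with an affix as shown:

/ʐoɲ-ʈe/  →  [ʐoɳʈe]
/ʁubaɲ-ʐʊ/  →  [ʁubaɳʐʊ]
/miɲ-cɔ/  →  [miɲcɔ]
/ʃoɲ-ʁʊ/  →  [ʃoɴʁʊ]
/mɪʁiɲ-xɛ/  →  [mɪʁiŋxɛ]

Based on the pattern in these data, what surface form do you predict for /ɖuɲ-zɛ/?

The data show regressive place assimilation: /ɲ/ → [ɳ] before /ʈ/; /ɲ/ → [ɳ] before /ʐ/; /ɲ/ → [ɴ] before /ʁ/; /ɲ/ → [ŋ] before /x/. In each pair only place changes, matching the following consonant, while manner and voice stay constant.
Nothing changes in [miɲcɔ]: there the adjacent consonants already agree in place (/ɲ/ and /c/ are both palatal), so this form is consistent with the same rule.
The rule targets /ɲ/ (voiced palatal nasal), which sits before the trigger /z/ (alveolar).
A voiced alveolar nasal is [n], so the surface segment is [n].

[ɖunzɛ]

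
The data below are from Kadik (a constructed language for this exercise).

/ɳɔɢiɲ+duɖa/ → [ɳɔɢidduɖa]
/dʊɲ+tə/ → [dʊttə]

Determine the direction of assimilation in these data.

regressive

Comparing underlying and surface forms, /ɲ/ → [d] is the alternation; the neighbouring /d/ is constant.
The output [d] is identical to the trigger /d/ — every feature (place, manner, voicing) has been copied — so this is total assimilation.
The other form behaves the same way: /ɲ/ → [t] before /t/ — in each case the output is a copy of the following consonant.
Since the segment that changes precedes the conditioning segment, the assimilation is regressive.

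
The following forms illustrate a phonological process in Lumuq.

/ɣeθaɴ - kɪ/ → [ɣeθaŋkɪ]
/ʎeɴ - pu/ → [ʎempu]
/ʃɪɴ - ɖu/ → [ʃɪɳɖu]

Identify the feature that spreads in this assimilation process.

place

Comparing underlying and surface forms, /ɴ/ → [ŋ] is the alternation; the neighbouring /k/ is constant.
The change uvular → velar matches the place of the following /k/, identifying this as place assimilation.
The same holds elsewhere in the data: /ɴ/ → [m] before /p/ (uvular → bilabial, matching bilabial); /ɴ/ → [ɳ] before /ɖ/ (uvular → retroflex, matching retroflex) — only place changes, and always toward the following segment.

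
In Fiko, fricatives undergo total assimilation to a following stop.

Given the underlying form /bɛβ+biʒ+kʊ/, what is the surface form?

/β/ is the segment targeted by the rule; it sits immediately before /b/, so it assimilates completely and surfaces as [b].
The same rule applies at the second boundary: /ʒ/ → [k] next to /k/.

[bɛbbikkʊ]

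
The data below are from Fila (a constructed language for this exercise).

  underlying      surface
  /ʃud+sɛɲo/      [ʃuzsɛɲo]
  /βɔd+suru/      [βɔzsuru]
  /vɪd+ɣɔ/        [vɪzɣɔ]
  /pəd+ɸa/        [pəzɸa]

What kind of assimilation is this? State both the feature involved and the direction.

The segment that alternates is /d/, which surfaces as [z] when adjacent to /s/.
The change stop → fricative matches the manner of the following /s/, identifying this as manner assimilation.
Place and voice are unchanged, so the assimilation is partial, not total.
The same holds elsewhere in the data: /d/ → [z] before /ɣ/ (stop → fricative, matching a fricative); /d/ → [z] before /ɸ/ (stop → fricative, matching a fricative) — only manner changes, and always toward the following segment.
The trigger is the following segment, so the direction is regressive (anticipatory).

regressive manner assimilation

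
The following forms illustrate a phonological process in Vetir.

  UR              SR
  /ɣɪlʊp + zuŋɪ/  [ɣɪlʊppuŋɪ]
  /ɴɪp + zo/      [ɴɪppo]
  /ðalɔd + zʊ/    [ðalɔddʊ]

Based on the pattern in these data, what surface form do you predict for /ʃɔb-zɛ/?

The data show progressive total assimilation (/z/ → [p] after /p/; /z/ → [d] after /d/): in every case the target segment becomes identical to its preceding neighbour, copying more than a single feature.
/z/ is the segment targeted by the rule; it sits immediately after /b/, so it assimilates completely and surfaces as [b].

[ʃɔbbɛ]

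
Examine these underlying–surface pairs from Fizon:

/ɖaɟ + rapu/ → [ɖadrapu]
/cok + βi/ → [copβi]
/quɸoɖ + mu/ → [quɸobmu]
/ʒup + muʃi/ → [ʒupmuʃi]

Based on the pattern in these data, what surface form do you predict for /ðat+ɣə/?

[ðakɣə]

The data show regressive place assimilation: /ɟ/ → [d] before /r/; /k/ → [p] before /β/; /ɖ/ → [b] before /m/. In each pair only place changes, matching the following consonant, while manner and voice stay constant.
No alternation appears in [ʒupmuʃi]: there the adjacent consonants already agree in place (/p/ and /m/ are both bilabial), so this form is consistent with the same rule.
/t/ is a voiceless alveolar stop. The following trigger /ɣ/ is velar, so /t/ must become velar as well.
A voiceless velar stop is [k], so the surface segment is [k].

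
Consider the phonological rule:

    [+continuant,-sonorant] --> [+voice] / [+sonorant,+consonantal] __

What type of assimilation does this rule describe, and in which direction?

The target ([+continuant,-sonorant], fricatives) acquires [+voice] next to a sonorant consonant ([+sonorant,+consonantal]) — it takes on the voicing of its neighbour, so the feature that spreads is voicing.
Since the environment is written before the underscore, the trigger precedes the target; the direction is progressive.

progressive voicing assimilation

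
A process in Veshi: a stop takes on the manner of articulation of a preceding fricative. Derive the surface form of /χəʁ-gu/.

/g/ is a voiced velar stop. The preceding trigger /ʁ/ is a fricative, so /g/ must become a fricative as well.
A voiced velar fricative is [ɣ], so the surface segment is [ɣ].

[χəʁɣu]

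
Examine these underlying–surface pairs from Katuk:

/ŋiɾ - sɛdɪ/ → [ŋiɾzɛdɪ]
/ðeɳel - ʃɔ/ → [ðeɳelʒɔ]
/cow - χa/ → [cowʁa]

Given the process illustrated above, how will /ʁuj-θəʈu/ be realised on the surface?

[ʁujðəʈu]

The data show progressive voicing assimilation: /s/ → [z] after /ɾ/; /ʃ/ → [ʒ] after /l/; /χ/ → [ʁ] after /w/. In each pair only voicing changes, matching the preceding consonant, while place and manner stay constant.
The rule targets /θ/ (voiceless dental fricative), which sits after the trigger /j/ (voiced).
A voiced dental fricative is [ð], so the surface segment is [ð].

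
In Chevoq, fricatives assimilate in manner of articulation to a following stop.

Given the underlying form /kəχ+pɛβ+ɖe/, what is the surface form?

The rule targets /χ/ (voiceless uvular fricative), which sits before the trigger /p/ (stop).
Changing only its manner to stop gives [q] — the voiceless uvular stop.
At the second juncture, /β/ likewise becomes [b] adjacent to /ɖ/.

[kəqpɛbɖe]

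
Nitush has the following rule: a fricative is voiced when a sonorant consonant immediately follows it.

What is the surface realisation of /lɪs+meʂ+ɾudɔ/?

[lɪzmeʐɾudɔ]

The rule targets /s/ (voiceless alveolar fricative), which sits before the trigger /m/ (voiced).
Changing only its voicing to voiced gives [z] — the voiced alveolar fricative.
The same rule applies at the second boundary: /ʂ/ → [ʐ] next to /ɾ/.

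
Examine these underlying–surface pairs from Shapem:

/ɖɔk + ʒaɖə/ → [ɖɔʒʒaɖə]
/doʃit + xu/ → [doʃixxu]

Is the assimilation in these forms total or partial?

total assimilation

Underlying /k/ is realised as [ʒ] next to /ʒ/; /ʒ/ itself does not change.
The output [ʒ] is identical to the trigger /ʒ/ — every feature (place, manner, voicing) has been copied — so this is total assimilation.
The other form behaves the same way: /t/ → [x] before /x/ — in each case the output is a copy of the following consonant.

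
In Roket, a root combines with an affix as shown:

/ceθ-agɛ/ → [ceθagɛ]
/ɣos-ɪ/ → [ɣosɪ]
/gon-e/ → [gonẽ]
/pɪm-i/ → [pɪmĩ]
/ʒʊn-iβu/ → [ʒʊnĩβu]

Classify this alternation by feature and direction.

progressive nasality assimilation (vowel nasalisation)

The vowel /e/ surfaces as nasalised [ẽ] next to the preceding nasal /n/ — it has acquired the [+nasal] feature of its neighbour.
Likewise in the remaining data: /i/ → [ĩ] after /m/; /i/ → [ĩ] after /n/ — each time a vowel is nasalised next to a preceding nasal.
No change occurs in [ceθagɛ], [ɣosɪ] because the vowel at the boundary is adjacent to an oral consonant, not a nasal (/a/ next to /θ/; /ɪ/ next to /s/).
Because the conditioning nasal is to the left of the vowel that changes, the process is progressive (perseverative).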